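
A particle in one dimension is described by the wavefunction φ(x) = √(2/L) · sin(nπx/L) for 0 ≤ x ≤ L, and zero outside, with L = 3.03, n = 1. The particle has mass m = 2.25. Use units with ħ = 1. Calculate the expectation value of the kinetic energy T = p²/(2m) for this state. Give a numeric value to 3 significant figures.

0.239

T = −(ħ²/2m) d²/dx², so ⟨T⟩ = −(ħ²/2m) ∫ φ*·φ'' dx; with m = 2.25.
d/dx sin(nπx/L) = (nπ/L)·cos(nπx/L) and d²/dx² sin(nπx/L) = −(nπ/L)²·sin(nπx/L); on 0 ≤ x ≤ L, ∫sin²(nπx/L) dx = L/2 and ∫sin(nπx/L)·cos(nπx/L) dx = 0.
⟨T⟩ = 0.23889.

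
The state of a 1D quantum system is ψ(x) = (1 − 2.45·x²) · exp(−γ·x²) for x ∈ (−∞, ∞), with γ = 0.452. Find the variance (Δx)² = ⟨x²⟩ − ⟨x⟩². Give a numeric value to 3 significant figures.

Compute ⟨x⟩ and ⟨x²⟩ separately, then (Δx)² = ⟨x²⟩ − ⟨x⟩².
Expand each integrand as polynomial × e^(−2γx²) and use ∫x^(2j)·e^(−2γx²) dx = (2j−1)!!/(4γ)^j · √(π/(2γ)), odd powers → 0; here √(π/(2γ)) = 1.8642.
Normalization: ∫|ψ|² dx = 7.0814.
⟨x⟩ = 0.0000 and ⟨x²⟩ = 2.9723.
(Δx)² = 2.9723 − (0.0000)² = 2.9723.

2.97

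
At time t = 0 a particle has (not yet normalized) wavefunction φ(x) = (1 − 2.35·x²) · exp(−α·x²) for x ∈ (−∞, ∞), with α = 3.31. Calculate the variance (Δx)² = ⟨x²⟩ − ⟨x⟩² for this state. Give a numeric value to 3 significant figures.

0.0416

Compute ⟨x⟩ and ⟨x²⟩ separately, then (Δx)² = ⟨x²⟩ − ⟨x⟩².
Expand each integrand as polynomial × e^(−2αx²) and use ∫x^(2j)·e^(−2αx²) dx = (2j−1)!!/(4α)^j · √(π/(2α)), odd powers → 0; here √(π/(2α)) = 0.68888.
Normalization: ∫|φ|² dx = 0.50945.
⟨x⟩ = 0.0000 and ⟨x²⟩ = 0.041629.
(Δx)² = 0.041629 − (0.0000)² = 0.041629.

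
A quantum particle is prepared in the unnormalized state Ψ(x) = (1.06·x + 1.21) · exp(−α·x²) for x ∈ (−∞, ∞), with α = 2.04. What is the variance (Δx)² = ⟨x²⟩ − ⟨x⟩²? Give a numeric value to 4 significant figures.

Compute ⟨x⟩ and ⟨x²⟩ separately, then (Δx)² = ⟨x²⟩ − ⟨x⟩².
Expand each integrand as polynomial × e^(−2αx²) and use ∫x^(2j)·e^(−2αx²) dx = (2j−1)!!/(4α)^j · √(π/(2α)), odd powers → 0; here √(π/(2α)) = 0.87750.
Normalization: ∫|Ψ|² dx = 1.4056.
⟨x⟩ = 0.19626 and ⟨x²⟩ = 0.14362.
(Δx)² = 0.14362 − (0.19626)² = 0.10510.

0.1051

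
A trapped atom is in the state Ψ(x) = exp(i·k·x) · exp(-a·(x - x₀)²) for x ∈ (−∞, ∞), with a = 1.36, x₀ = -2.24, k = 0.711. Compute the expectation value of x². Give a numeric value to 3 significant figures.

5.20

⟨x²⟩ = ∫ x²·|Ψ|² dx / ∫|Ψ|² dx (integrals over the domain).
Gaussian moments (u = x − x₀): ∫u^(2j)·e^(−2au²) du = (2j−1)!!/(4a)^j · √(π/(2a)), odd powers integrate to 0; here √(π/(2a)) = 1.0747.
State is unnormalized: ∫|Ψ|² dx = 1.0747, and ∫Ψ*·x²·Ψ dx = 5.5900, so ⟨x²⟩ = 5.5900 / 1.0747.
⟨x²⟩ = 5.2014.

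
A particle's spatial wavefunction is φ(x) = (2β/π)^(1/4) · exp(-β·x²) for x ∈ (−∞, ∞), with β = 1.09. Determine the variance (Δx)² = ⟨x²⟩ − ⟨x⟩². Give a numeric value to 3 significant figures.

0.229

Compute ⟨x⟩ and ⟨x²⟩ separately, then (Δx)² = ⟨x²⟩ − ⟨x⟩².
Gaussian moments: ∫x^(2j)·e^(−2βx²) dx = (2j−1)!!/(4β)^j · √(π/(2β)), odd powers integrate to 0; here √(π/(2β)) = 1.2005.
⟨x⟩ = 0.0000 and ⟨x²⟩ = 0.22936.
(Δx)² = 0.22936 − (0.0000)² = 0.22936.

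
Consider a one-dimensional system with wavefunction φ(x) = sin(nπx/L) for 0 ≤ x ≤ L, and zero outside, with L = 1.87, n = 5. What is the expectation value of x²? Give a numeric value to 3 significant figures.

⟨x²⟩ = ∫ x²·|φ|² dx / ∫|φ|² dx (integrals over the domain).
With sin²θ = (1 − cos2θ)/2 on 0 ≤ x ≤ L: ∫sin²(nπx/L) dx = L/2, ∫x·sin²(nπx/L) dx = L²/4, ∫x²·sin²(nπx/L) dx = L³·(1/6 − 1/(4n²π²)); higher powers xᵏ the same way, integrating xᵏ·cos(2nπx/L) by parts.
State is unnormalized: ∫|φ|² dx = 0.93500, and ∫φ*·x²·φ dx = 1.0832, so ⟨x²⟩ = 1.0832 / 0.93500.
⟨x²⟩ = 1.1585.

1.16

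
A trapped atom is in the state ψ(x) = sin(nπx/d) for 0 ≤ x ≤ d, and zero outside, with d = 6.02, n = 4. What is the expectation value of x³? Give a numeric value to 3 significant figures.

⟨x³⟩ = ∫ x³·|ψ|² dx / ∫|ψ|² dx (integrals over the domain).
With sin²θ = (1 − cos2θ)/2 on 0 ≤ x ≤ d: ∫sin²(nπx/d) dx = d/2, ∫x·sin²(nπx/d) dx = d²/4, ∫x²·sin²(nπx/d) dx = d³·(1/6 − 1/(4n²π²)); higher powers xᵏ the same way, integrating xᵏ·cos(2nπx/d) by parts.
State is unnormalized: ∫|ψ|² dx = 3.0100, and ∫ψ*·x³·ψ dx = 161.05, so ⟨x³⟩ = 161.05 / 3.0100.
⟨x³⟩ = 53.506.

53.5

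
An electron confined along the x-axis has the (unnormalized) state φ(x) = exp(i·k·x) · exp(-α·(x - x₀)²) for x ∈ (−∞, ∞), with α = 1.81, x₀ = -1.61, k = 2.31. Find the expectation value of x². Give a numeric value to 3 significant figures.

2.73

⟨x²⟩ = ∫ x²·|φ|² dx / ∫|φ|² dx (integrals over the domain).
Gaussian moments (u = x − x₀): ∫u^(2j)·e^(−2αu²) du = (2j−1)!!/(4α)^j · √(π/(2α)), odd powers integrate to 0; here √(π/(2α)) = 0.93158.
State is unnormalized: ∫|φ|² dx = 0.93158, and ∫φ*·x²·φ dx = 2.5434, so ⟨x²⟩ = 2.5434 / 0.93158.
⟨x²⟩ = 2.7302.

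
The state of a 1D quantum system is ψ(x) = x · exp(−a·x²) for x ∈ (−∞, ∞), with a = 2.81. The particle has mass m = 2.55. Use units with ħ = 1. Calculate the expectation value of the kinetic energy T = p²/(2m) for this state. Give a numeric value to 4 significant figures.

T = −(ħ²/2m) d²/dx², so ⟨T⟩ = −(ħ²/2m) ∫ ψ*·ψ'' dx / ∫|ψ|² dx; with m = 2.55.
Expand each integrand as polynomial × e^(−2ax²) and use ∫x^(2j)·e^(−2ax²) dx = (2j−1)!!/(4a)^j · √(π/(2a)), odd powers → 0; here √(π/(2a)) = 0.74766. Differentiate with the product rule, d/dx e^(−ax²) = −2ax·e^(−ax²).
State is unnormalized: ∫|ψ|² dx = 0.066518, and ∫ψ*·(−ħ²/2m · ψ'') dx = 0.10995, so ⟨T⟩ = 0.10995 / 0.066518.
⟨T⟩ = 1.6529.

1.653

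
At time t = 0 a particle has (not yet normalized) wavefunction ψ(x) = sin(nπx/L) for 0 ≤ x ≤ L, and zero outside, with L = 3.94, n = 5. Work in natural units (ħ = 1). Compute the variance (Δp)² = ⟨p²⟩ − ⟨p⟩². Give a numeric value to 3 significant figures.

Compute ⟨p⟩ and ⟨p²⟩ separately; (Δp)² = ⟨p²⟩ − ⟨p⟩².
d/dx sin(nπx/L) = (nπ/L)·cos(nπx/L) and d²/dx² sin(nπx/L) = −(nπ/L)²·sin(nπx/L); on 0 ≤ x ≤ L, ∫sin²(nπx/L) dx = L/2 and ∫sin(nπx/L)·cos(nπx/L) dx = 0.
Normalization: ∫|ψ|² dx = 1.9700.
⟨p⟩ = 0.0000 and ⟨p²⟩ = 15.895.
(Δp)² = 15.895 − (0.0000)² = 15.895.

15.9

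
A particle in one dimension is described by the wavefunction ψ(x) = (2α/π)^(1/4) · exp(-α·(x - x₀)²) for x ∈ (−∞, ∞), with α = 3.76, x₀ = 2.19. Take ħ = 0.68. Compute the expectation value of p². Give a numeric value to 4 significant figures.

1.739

p² ψ = −ħ² d²ψ/dx²; ⟨p²⟩ = −ħ² ∫ ψ*·ψ'' dx.
Gaussian moments (u = x − x₀): ∫u^(2j)·e^(−2αu²) du = (2j−1)!!/(4α)^j · √(π/(2α)), odd powers integrate to 0; here √(π/(2α)) = 0.64635. Derivatives: d/dx e^(−αu²) = −2αu·e^(−αu²), d²/dx² e^(−αu²) = (4α²u² − 2α)·e^(−αu²).
⟨p²⟩ = 1.7386.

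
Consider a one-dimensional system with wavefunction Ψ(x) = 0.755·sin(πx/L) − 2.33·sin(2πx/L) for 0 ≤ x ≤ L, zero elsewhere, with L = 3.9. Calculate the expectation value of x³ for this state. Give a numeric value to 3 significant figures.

18.5

⟨x³⟩ = ∫ x³·|Ψ|² dx / ∫|Ψ|² dx (integrals over the domain).
On 0 ≤ x ≤ L (j ≠ l): ∫sin²(jπx/L) dx = L/2, ∫sin(jπx/L)·sin(lπx/L) dx = 0; diagonal moments ∫x·sin²(jπx/L) dx = L²/4, ∫x²·sin²(jπx/L) dx = L³·(1/6 − 1/(4j²π²)); cross terms ∫x·sin(jπx/L)·sin(lπx/L) dx = 0 for j + l even and −4jlL²/(π²(j² − l²)²) for j + l odd, ∫x²·sin(jπx/L)·sin(lπx/L) dx = (−1)^(j+l)·4jlL³/(π²(j² − l²)²); higher powers the same way via product-to-sum and parts.
State is unnormalized: ∫|Ψ|² dx = 11.698, and ∫Ψ*·x³·Ψ dx = 216.98, so ⟨x³⟩ = 216.98 / 11.698.
⟨x³⟩ = 18.549.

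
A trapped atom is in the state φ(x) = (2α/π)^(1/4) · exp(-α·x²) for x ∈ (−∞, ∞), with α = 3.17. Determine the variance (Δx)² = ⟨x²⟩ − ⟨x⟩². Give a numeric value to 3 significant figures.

0.0789

Compute ⟨x⟩ and ⟨x²⟩ separately, then (Δx)² = ⟨x²⟩ − ⟨x⟩².
Gaussian moments: ∫x^(2j)·e^(−2αx²) dx = (2j−1)!!/(4α)^j · √(π/(2α)), odd powers integrate to 0; here √(π/(2α)) = 0.70393.
⟨x⟩ = 0.0000 and ⟨x²⟩ = 0.078864.
(Δx)² = 0.078864 − (0.0000)² = 0.078864.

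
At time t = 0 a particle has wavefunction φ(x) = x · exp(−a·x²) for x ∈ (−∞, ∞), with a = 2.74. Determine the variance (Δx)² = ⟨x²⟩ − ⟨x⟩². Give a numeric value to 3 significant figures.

Compute ⟨x⟩ and ⟨x²⟩ separately, then (Δx)² = ⟨x²⟩ − ⟨x⟩².
Expand each integrand as polynomial × e^(−2ax²) and use ∫x^(2j)·e^(−2ax²) dx = (2j−1)!!/(4a)^j · √(π/(2a)), odd powers → 0; here √(π/(2a)) = 0.75715.
Normalization: ∫|φ|² dx = 0.069083.
⟨x⟩ = 0.0000 and ⟨x²⟩ = 0.27372.
(Δx)² = 0.27372 − (0.0000)² = 0.27372.

0.274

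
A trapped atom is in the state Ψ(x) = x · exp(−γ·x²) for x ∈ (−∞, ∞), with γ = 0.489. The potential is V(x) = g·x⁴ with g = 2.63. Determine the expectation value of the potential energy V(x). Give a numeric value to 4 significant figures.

⟨V⟩ = ∫ V(x)·|Ψ|² dx / ∫|Ψ|² dx.
Expand each integrand as polynomial × e^(−2γx²) and use ∫x^(2j)·e^(−2γx²) dx = (2j−1)!!/(4γ)^j · √(π/(2γ)), odd powers → 0; here √(π/(2γ)) = 1.7923.
State is unnormalized: ∫|Ψ|² dx = 0.91630, and ∫Ψ*·V(x)·Ψ dx = 9.4481, so ⟨V⟩ = 9.4481 / 0.91630.
⟨V⟩ = 10.311.

10.31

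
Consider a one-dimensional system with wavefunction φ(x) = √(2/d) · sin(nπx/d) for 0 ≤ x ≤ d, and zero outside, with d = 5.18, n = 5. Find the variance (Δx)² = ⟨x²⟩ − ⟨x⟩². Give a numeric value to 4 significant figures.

Compute ⟨x⟩ and ⟨x²⟩ separately, then (Δx)² = ⟨x²⟩ − ⟨x⟩².
With sin²θ = (1 − cos2θ)/2 on 0 ≤ x ≤ d: ∫sin²(nπx/d) dx = d/2, ∫x·sin²(nπx/d) dx = d²/4, ∫x²·sin²(nπx/d) dx = d³·(1/6 − 1/(4n²π²)); higher powers xᵏ the same way, integrating xᵏ·cos(2nπx/d) by parts.
⟨x⟩ = 2.5900 and ⟨x²⟩ = 8.8898.
(Δx)² = 8.8898 − (2.5900)² = 2.1817.

2.182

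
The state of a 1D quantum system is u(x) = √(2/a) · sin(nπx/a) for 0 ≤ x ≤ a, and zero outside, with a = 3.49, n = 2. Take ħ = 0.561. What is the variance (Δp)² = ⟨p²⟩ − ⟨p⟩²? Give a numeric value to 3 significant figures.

1.02

Compute ⟨p⟩ and ⟨p²⟩ separately; (Δp)² = ⟨p²⟩ − ⟨p⟩².
d/dx sin(nπx/a) = (nπ/a)·cos(nπx/a) and d²/dx² sin(nπx/a) = −(nπ/a)²·sin(nπx/a); on 0 ≤ x ≤ a, ∫sin²(nπx/a) dx = a/2 and ∫sin(nπx/a)·cos(nπx/a) dx = 0.
⟨p⟩ = 0.0000 and ⟨p²⟩ = 1.0201.
(Δp)² = 1.0201 − (0.0000)² = 1.0201.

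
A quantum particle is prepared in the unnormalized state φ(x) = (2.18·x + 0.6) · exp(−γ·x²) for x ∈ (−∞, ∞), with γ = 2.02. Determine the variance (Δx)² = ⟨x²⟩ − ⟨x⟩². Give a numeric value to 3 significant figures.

Compute ⟨x⟩ and ⟨x²⟩ separately, then (Δx)² = ⟨x²⟩ − ⟨x⟩².
Expand each integrand as polynomial × e^(−2γx²) and use ∫x^(2j)·e^(−2γx²) dx = (2j−1)!!/(4γ)^j · √(π/(2γ)), odd powers → 0; here √(π/(2γ)) = 0.88183.
Normalization: ∫|φ|² dx = 0.83612.
⟨x⟩ = 0.34146 and ⟨x²⟩ = 0.27731.
(Δx)² = 0.27731 − (0.34146)² = 0.16071.

0.161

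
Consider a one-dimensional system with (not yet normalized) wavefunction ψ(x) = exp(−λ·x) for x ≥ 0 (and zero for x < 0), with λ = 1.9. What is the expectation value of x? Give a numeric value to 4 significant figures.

0.2632

⟨x⟩ = ∫ x·|ψ|² dx / ∫|ψ|² dx (integrals over the domain).
Every integrand reduces to terms xʲ·e^(−2λx) on [0, ∞); use ∫₀^∞ xʲ·e^(−2λx) dx = j!/(2λ)^(j+1).
State is unnormalized: ∫|ψ|² dx = 0.26316, and ∫ψ*·x·ψ dx = 0.069252, so ⟨x⟩ = 0.069252 / 0.26316.
⟨x⟩ = 0.26316.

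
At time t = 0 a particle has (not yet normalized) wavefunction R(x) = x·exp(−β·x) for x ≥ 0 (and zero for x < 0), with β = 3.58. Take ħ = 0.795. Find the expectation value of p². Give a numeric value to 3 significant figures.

8.10

p² R = −ħ² d²R/dx²; ⟨p²⟩ = −ħ² ∫ R*·R'' dx / ∫|R|² dx.
Differentiate x·exp(−β·x) with the product rule; every integrand then reduces to terms xʲ·e^(−2βx) on [0, ∞), with ∫₀^∞ xʲ·e^(−2βx) dx = j!/(2β)^(j+1).
State is unnormalized: ∫|R|² dx = 0.0054487, and ∫R*·(−ħ² R'') dx = 0.044136, so ⟨p²⟩ = 0.044136 / 0.0054487.
⟨p²⟩ = 8.1003.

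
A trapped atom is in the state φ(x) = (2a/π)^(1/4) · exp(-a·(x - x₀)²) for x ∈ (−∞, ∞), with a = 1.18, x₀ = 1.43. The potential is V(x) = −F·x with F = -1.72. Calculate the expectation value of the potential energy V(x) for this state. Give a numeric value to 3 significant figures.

⟨V⟩ = ∫ V(x)·|φ|² dx.
Gaussian moments (u = x − x₀): ∫u^(2j)·e^(−2au²) du = (2j−1)!!/(4a)^j · √(π/(2a)), odd powers integrate to 0; here √(π/(2a)) = 1.1538.
⟨V⟩ = 2.4596.

2.46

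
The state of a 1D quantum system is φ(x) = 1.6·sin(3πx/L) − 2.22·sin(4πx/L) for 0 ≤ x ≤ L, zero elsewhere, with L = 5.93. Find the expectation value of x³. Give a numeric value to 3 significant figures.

85.4

⟨x³⟩ = ∫ x³·|φ|² dx / ∫|φ|² dx (integrals over the domain).
On 0 ≤ x ≤ L (j ≠ l): ∫sin²(jπx/L) dx = L/2, ∫sin(jπx/L)·sin(lπx/L) dx = 0; diagonal moments ∫x·sin²(jπx/L) dx = L²/4, ∫x²·sin²(jπx/L) dx = L³·(1/6 − 1/(4j²π²)); cross terms ∫x·sin(jπx/L)·sin(lπx/L) dx = 0 for j + l even and −4jlL²/(π²(j² − l²)²) for j + l odd, ∫x²·sin(jπx/L)·sin(lπx/L) dx = (−1)^(j+l)·4jlL³/(π²(j² − l²)²); higher powers the same way via product-to-sum and parts.
State is unnormalized: ∫|φ|² dx = 22.203, and ∫φ*·x³·φ dx = 1896.6, so ⟨x³⟩ = 1896.6 / 22.203.
⟨x³⟩ = 85.422.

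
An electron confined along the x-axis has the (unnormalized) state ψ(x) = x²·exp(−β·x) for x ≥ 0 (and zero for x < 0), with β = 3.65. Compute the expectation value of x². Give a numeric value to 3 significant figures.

0.563

⟨x²⟩ = ∫ x²·|ψ|² dx / ∫|ψ|² dx (integrals over the domain).
Every integrand reduces to terms xʲ·e^(−2βx) on [0, ∞); use ∫₀^∞ xʲ·e^(−2βx) dx = j!/(2β)^(j+1).
State is unnormalized: ∫|ψ|² dx = 0.0011577, and ∫ψ*·x²·ψ dx = 0.00065174, so ⟨x²⟩ = 0.00065174 / 0.0011577.
⟨x²⟩ = 0.56296.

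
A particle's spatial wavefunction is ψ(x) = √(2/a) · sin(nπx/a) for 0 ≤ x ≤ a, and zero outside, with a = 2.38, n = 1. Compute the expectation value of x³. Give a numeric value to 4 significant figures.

⟨x³⟩ = ∫ x³·|ψ|² dx (integrals over the domain).
With sin²θ = (1 − cos2θ)/2 on 0 ≤ x ≤ a: ∫sin²(nπx/a) dx = a/2, ∫x·sin²(nπx/a) dx = a²/4, ∫x²·sin²(nπx/a) dx = a³·(1/6 − 1/(4n²π²)); higher powers xᵏ the same way, integrating xᵏ·cos(2nπx/a) by parts.
⟨x³⟩ = 2.3459.

2.346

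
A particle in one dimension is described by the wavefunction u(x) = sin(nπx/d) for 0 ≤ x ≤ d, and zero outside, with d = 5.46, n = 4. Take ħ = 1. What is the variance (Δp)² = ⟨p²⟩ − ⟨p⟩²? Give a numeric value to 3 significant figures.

Compute ⟨p⟩ and ⟨p²⟩ separately; (Δp)² = ⟨p²⟩ − ⟨p⟩².
d/dx sin(nπx/d) = (nπ/d)·cos(nπx/d) and d²/dx² sin(nπx/d) = −(nπ/d)²·sin(nπx/d); on 0 ≤ x ≤ d, ∫sin²(nπx/d) dx = d/2 and ∫sin(nπx/d)·cos(nπx/d) dx = 0.
Normalization: ∫|u|² dx = 2.7300.
⟨p⟩ = 0.0000 and ⟨p²⟩ = 5.2971.
(Δp)² = 5.2971 − (0.0000)² = 5.2971.

5.30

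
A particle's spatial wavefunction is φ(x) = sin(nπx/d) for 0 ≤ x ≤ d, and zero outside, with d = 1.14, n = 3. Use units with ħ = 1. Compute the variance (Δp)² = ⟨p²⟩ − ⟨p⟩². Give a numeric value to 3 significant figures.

68.3

Compute ⟨p⟩ and ⟨p²⟩ separately; (Δp)² = ⟨p²⟩ − ⟨p⟩².
d/dx sin(nπx/d) = (nπ/d)·cos(nπx/d) and d²/dx² sin(nπx/d) = −(nπ/d)²·sin(nπx/d); on 0 ≤ x ≤ d, ∫sin²(nπx/d) dx = d/2 and ∫sin(nπx/d)·cos(nπx/d) dx = 0.
Normalization: ∫|φ|² dx = 0.57000.
⟨p⟩ = 0.0000 and ⟨p²⟩ = 68.349.
(Δp)² = 68.349 − (0.0000)² = 68.349.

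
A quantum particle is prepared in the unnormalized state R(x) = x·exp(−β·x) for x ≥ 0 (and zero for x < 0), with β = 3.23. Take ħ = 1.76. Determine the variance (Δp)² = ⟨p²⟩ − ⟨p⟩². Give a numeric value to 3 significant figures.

Compute ⟨p⟩ and ⟨p²⟩ separately; (Δp)² = ⟨p²⟩ − ⟨p⟩².
Differentiate x·exp(−β·x) with the product rule; every integrand then reduces to terms xʲ·e^(−2βx) on [0, ∞), with ∫₀^∞ xʲ·e^(−2βx) dx = j!/(2β)^(j+1).
Normalization: ∫|R|² dx = 0.0074188.
⟨p⟩ = 0.0000 and ⟨p²⟩ = 32.317.
(Δp)² = 32.317 − (0.0000)² = 32.317.

32.3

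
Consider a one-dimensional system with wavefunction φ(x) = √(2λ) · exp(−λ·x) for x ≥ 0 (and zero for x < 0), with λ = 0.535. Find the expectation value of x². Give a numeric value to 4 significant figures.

⟨x²⟩ = ∫ x²·|φ|² dx (integrals over the domain).
Every integrand reduces to terms xʲ·e^(−2λx) on [0, ∞); use ∫₀^∞ xʲ·e^(−2λx) dx = j!/(2λ)^(j+1).
⟨x²⟩ = 1.7469.

1.747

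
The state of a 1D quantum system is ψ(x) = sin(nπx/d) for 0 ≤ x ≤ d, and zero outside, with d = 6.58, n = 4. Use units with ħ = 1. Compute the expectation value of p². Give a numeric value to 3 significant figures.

p² ψ = −ħ² d²ψ/dx²; ⟨p²⟩ = −ħ² ∫ ψ*·ψ'' dx / ∫|ψ|² dx.
d/dx sin(nπx/d) = (nπ/d)·cos(nπx/d) and d²/dx² sin(nπx/d) = −(nπ/d)²·sin(nπx/d); on 0 ≤ x ≤ d, ∫sin²(nπx/d) dx = d/2 and ∫sin(nπx/d)·cos(nπx/d) dx = 0.
State is unnormalized: ∫|ψ|² dx = 3.2900, and ∫ψ*·(−ħ² ψ'') dx = 12.000, so ⟨p²⟩ = 12.000 / 3.2900.
⟨p²⟩ = 3.6473.

3.65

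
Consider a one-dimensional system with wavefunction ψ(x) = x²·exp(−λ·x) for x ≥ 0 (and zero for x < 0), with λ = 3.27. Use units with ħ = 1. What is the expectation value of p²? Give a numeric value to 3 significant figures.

3.56

p² ψ = −ħ² d²ψ/dx²; ⟨p²⟩ = −ħ² ∫ ψ*·ψ'' dx / ∫|ψ|² dx.
Differentiate x²·exp(−λ·x) with the product rule; every integrand then reduces to terms xʲ·e^(−2λx) on [0, ∞), with ∫₀^∞ xʲ·e^(−2λx) dx = j!/(2λ)^(j+1).
State is unnormalized: ∫|ψ|² dx = 0.0020060, and ∫ψ*·(−ħ² ψ'') dx = 0.0071498, so ⟨p²⟩ = 0.0071498 / 0.0020060.
⟨p²⟩ = 3.5643.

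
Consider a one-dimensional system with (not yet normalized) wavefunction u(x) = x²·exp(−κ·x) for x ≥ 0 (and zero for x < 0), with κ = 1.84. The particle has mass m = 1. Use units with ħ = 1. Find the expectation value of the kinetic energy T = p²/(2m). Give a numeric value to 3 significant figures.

T = −(ħ²/2m) d²/dx², so ⟨T⟩ = −(ħ²/2m) ∫ u*·u'' dx / ∫|u|² dx; with m = 1.
Differentiate x²·exp(−κ·x) with the product rule; every integrand then reduces to terms xʲ·e^(−2κx) on [0, ∞), with ∫₀^∞ xʲ·e^(−2κx) dx = j!/(2κ)^(j+1).
State is unnormalized: ∫|u|² dx = 0.035561, and ∫u*·(−ħ²/2m · u'') dx = 0.020066, so ⟨T⟩ = 0.020066 / 0.035561.
⟨T⟩ = 0.56427.

0.564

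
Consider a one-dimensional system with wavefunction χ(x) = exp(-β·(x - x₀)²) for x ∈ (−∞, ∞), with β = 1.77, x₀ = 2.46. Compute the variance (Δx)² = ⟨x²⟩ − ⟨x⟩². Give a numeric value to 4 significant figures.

0.1412

Compute ⟨x⟩ and ⟨x²⟩ separately, then (Δx)² = ⟨x²⟩ − ⟨x⟩².
Gaussian moments (u = x − x₀): ∫u^(2j)·e^(−2βu²) du = (2j−1)!!/(4β)^j · √(π/(2β)), odd powers integrate to 0; here √(π/(2β)) = 0.94205.
Normalization: ∫|χ|² dx = 0.94205.
⟨x⟩ = 2.4600 and ⟨x²⟩ = 6.1928.
(Δx)² = 6.1928 − (2.4600)² = 0.14124.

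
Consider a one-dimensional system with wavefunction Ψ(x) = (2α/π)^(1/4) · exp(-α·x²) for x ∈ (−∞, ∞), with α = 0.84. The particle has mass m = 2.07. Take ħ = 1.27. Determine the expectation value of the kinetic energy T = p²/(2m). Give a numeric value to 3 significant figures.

0.327

T = −(ħ²/2m) d²/dx², so ⟨T⟩ = −(ħ²/2m) ∫ Ψ*·Ψ'' dx; with m = 2.07.
Gaussian moments: ∫x^(2j)·e^(−2αx²) dx = (2j−1)!!/(4α)^j · √(π/(2α)), odd powers integrate to 0; here √(π/(2α)) = 1.3675. Derivatives: d/dx e^(−αx²) = −2αx·e^(−αx²), d²/dx² e^(−αx²) = (4α²x² − 2α)·e^(−αx²).
⟨T⟩ = 0.32726.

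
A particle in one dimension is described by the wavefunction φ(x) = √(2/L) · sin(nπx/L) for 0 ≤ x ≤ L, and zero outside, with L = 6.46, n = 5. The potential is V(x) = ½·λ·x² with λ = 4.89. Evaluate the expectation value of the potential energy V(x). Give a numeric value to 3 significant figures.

⟨V⟩ = ∫ V(x)·|φ|² dx.
With sin²θ = (1 − cos2θ)/2 on 0 ≤ x ≤ L: ∫sin²(nπx/L) dx = L/2, ∫x·sin²(nπx/L) dx = L²/4, ∫x²·sin²(nπx/L) dx = L³·(1/6 − 1/(4n²π²)); higher powers xᵏ the same way, integrating xᵏ·cos(2nπx/L) by parts.
⟨V⟩ = 33.804.

33.8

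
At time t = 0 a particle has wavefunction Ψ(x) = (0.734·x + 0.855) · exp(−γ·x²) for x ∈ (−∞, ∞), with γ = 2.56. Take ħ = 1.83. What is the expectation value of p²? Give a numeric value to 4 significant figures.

9.724

p² Ψ = −ħ² d²Ψ/dx²; ⟨p²⟩ = −ħ² ∫ Ψ*·Ψ'' dx / ∫|Ψ|² dx.
Expand each integrand as polynomial × e^(−2γx²) and use ∫x^(2j)·e^(−2γx²) dx = (2j−1)!!/(4γ)^j · √(π/(2γ)), odd powers → 0; here √(π/(2γ)) = 0.78332. Differentiate with the product rule, d/dx e^(−γx²) = −2γx·e^(−γx²).
State is unnormalized: ∫|Ψ|² dx = 0.61384, and ∫Ψ*·(−ħ² Ψ'') dx = 5.9692, so ⟨p²⟩ = 5.9692 / 0.61384.
⟨p²⟩ = 9.7244.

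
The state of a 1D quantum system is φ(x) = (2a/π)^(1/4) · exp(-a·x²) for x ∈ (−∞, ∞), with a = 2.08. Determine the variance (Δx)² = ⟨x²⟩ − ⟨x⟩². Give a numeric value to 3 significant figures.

0.120

Compute ⟨x⟩ and ⟨x²⟩ separately, then (Δx)² = ⟨x²⟩ − ⟨x⟩².
Gaussian moments: ∫x^(2j)·e^(−2ax²) dx = (2j−1)!!/(4a)^j · √(π/(2a)), odd powers integrate to 0; here √(π/(2a)) = 0.86902.
⟨x⟩ = 0.0000 and ⟨x²⟩ = 0.12019.
(Δx)² = 0.12019 − (0.0000)² = 0.12019.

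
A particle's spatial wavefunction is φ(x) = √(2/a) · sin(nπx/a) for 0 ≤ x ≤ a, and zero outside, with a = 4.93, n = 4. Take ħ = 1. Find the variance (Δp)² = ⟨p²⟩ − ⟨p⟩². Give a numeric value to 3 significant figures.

6.50

Compute ⟨p⟩ and ⟨p²⟩ separately; (Δp)² = ⟨p²⟩ − ⟨p⟩².
d/dx sin(nπx/a) = (nπ/a)·cos(nπx/a) and d²/dx² sin(nπx/a) = −(nπ/a)²·sin(nπx/a); on 0 ≤ x ≤ a, ∫sin²(nπx/a) dx = a/2 and ∫sin(nπx/a)·cos(nπx/a) dx = 0.
⟨p⟩ = 0.0000 and ⟨p²⟩ = 6.4972.
(Δp)² = 6.4972 − (0.0000)² = 6.4972.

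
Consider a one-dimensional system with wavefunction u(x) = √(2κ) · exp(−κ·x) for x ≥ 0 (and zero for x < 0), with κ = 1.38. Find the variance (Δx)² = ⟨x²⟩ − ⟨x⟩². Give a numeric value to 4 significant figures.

0.1313

Compute ⟨x⟩ and ⟨x²⟩ separately, then (Δx)² = ⟨x²⟩ − ⟨x⟩².
Every integrand reduces to terms xʲ·e^(−2κx) on [0, ∞); use ∫₀^∞ xʲ·e^(−2κx) dx = j!/(2κ)^(j+1).
⟨x⟩ = 0.36232 and ⟨x²⟩ = 0.26255.
(Δx)² = 0.26255 − (0.36232)² = 0.13127.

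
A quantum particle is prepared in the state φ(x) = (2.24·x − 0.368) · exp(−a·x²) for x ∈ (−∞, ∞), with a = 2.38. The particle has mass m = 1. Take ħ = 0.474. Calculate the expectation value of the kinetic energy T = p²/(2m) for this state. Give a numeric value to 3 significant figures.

0.693

T = −(ħ²/2m) d²/dx², so ⟨T⟩ = −(ħ²/2m) ∫ φ*·φ'' dx / ∫|φ|² dx; with m = 1.
Expand each integrand as polynomial × e^(−2ax²) and use ∫x^(2j)·e^(−2ax²) dx = (2j−1)!!/(4a)^j · √(π/(2a)), odd powers → 0; here √(π/(2a)) = 0.81240. Differentiate with the product rule, d/dx e^(−ax²) = −2ax·e^(−ax²).
State is unnormalized: ∫|φ|² dx = 0.53820, and ∫φ*·(−ħ²/2m · φ'') dx = 0.37286, so ⟨T⟩ = 0.37286 / 0.53820.
⟨T⟩ = 0.69278.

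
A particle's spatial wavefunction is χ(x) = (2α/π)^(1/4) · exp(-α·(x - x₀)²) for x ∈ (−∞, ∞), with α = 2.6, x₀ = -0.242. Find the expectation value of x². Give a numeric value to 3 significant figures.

0.155

⟨x²⟩ = ∫ x²·|χ|² dx (integrals over the domain).
Gaussian moments (u = x − x₀): ∫u^(2j)·e^(−2αu²) du = (2j−1)!!/(4α)^j · √(π/(2α)), odd powers integrate to 0; here √(π/(2α)) = 0.77727.
⟨x²⟩ = 0.15472.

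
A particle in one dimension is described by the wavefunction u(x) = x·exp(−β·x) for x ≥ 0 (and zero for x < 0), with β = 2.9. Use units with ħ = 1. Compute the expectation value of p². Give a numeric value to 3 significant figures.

p² u = −ħ² d²u/dx²; ⟨p²⟩ = −ħ² ∫ u*·u'' dx / ∫|u|² dx.
Differentiate x·exp(−β·x) with the product rule; every integrand then reduces to terms xʲ·e^(−2βx) on [0, ∞), with ∫₀^∞ xʲ·e^(−2βx) dx = j!/(2β)^(j+1).
State is unnormalized: ∫|u|² dx = 0.010251, and ∫u*·(−ħ² u'') dx = 0.086207, so ⟨p²⟩ = 0.086207 / 0.010251.
⟨p²⟩ = 8.4100.

8.41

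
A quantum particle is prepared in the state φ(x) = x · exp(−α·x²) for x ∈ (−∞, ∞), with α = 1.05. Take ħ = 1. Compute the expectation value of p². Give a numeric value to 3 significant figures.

p² φ = −ħ² d²φ/dx²; ⟨p²⟩ = −ħ² ∫ φ*·φ'' dx / ∫|φ|² dx.
Expand each integrand as polynomial × e^(−2αx²) and use ∫x^(2j)·e^(−2αx²) dx = (2j−1)!!/(4α)^j · √(π/(2α)), odd powers → 0; here √(π/(2α)) = 1.2231. Differentiate with the product rule, d/dx e^(−αx²) = −2αx·e^(−αx²).
State is unnormalized: ∫|φ|² dx = 0.29122, and ∫φ*·(−ħ² φ'') dx = 0.91733, so ⟨p²⟩ = 0.91733 / 0.29122.
⟨p²⟩ = 3.1500.

3.15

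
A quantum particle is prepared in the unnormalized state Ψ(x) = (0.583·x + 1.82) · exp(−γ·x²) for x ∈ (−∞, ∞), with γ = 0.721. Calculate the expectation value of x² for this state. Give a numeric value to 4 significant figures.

⟨x²⟩ = ∫ x²·|Ψ|² dx / ∫|Ψ|² dx (integrals over the domain).
Expand each integrand as polynomial × e^(−2γx²) and use ∫x^(2j)·e^(−2γx²) dx = (2j−1)!!/(4γ)^j · √(π/(2γ)), odd powers → 0; here √(π/(2γ)) = 1.4760.
State is unnormalized: ∫|Ψ|² dx = 5.0631, and ∫Ψ*·x²·Ψ dx = 1.8762, so ⟨x²⟩ = 1.8762 / 5.0631.
⟨x²⟩ = 0.37057.

0.3706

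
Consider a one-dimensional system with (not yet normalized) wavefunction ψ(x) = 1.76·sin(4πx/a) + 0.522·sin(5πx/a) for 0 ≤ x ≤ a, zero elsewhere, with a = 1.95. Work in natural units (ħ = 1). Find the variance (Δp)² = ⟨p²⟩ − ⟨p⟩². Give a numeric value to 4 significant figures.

Compute ⟨p⟩ and ⟨p²⟩ separately; (Δp)² = ⟨p²⟩ − ⟨p⟩².
d²/dx² sin(jπx/a) = −(jπ/a)²·sin(jπx/a); on 0 ≤ x ≤ a, ∫sin²(jπx/a) dx = a/2 and ∫sin(jπx/a)·sin(lπx/a) dx = 0 for j ≠ l, so only diagonal terms survive in ∫|ψ|² and ∫ψ·ψ″; ∫ψ·ψ′ dx = [ψ²/2] between the walls = 0.
Normalization: ∫|ψ|² dx = 3.2858.
⟨p⟩ = 0.0000 and ⟨p²⟩ = 43.418.
(Δp)² = 43.418 − (0.0000)² = 43.418.

43.42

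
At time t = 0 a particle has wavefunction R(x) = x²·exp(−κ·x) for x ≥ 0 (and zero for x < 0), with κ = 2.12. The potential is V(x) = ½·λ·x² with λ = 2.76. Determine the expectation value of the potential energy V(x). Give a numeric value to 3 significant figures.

⟨V⟩ = ∫ V(x)·|R|² dx / ∫|R|² dx.
Every integrand reduces to terms xʲ·e^(−2κx) on [0, ∞); use ∫₀^∞ xʲ·e^(−2κx) dx = j!/(2κ)^(j+1).
State is unnormalized: ∫|R|² dx = 0.017514, and ∫R*·V(x)·R dx = 0.040332, so ⟨V⟩ = 0.040332 / 0.017514.
⟨V⟩ = 2.3029.

2.30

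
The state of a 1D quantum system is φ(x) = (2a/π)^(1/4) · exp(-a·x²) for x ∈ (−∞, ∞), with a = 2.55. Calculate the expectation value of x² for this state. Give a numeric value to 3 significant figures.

0.0980

⟨x²⟩ = ∫ x²·|φ|² dx (integrals over the domain).
Gaussian moments: ∫x^(2j)·e^(−2ax²) dx = (2j−1)!!/(4a)^j · √(π/(2a)), odd powers integrate to 0; here √(π/(2a)) = 0.78486.
⟨x²⟩ = 0.098039.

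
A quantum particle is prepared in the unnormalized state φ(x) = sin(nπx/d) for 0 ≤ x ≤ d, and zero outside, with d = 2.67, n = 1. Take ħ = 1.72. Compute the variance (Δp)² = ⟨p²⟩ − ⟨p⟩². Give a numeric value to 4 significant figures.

Compute ⟨p⟩ and ⟨p²⟩ separately; (Δp)² = ⟨p²⟩ − ⟨p⟩².
d/dx sin(nπx/d) = (nπ/d)·cos(nπx/d) and d²/dx² sin(nπx/d) = −(nπ/d)²·sin(nπx/d); on 0 ≤ x ≤ d, ∫sin²(nπx/d) dx = d/2 and ∫sin(nπx/d)·cos(nπx/d) dx = 0.
Normalization: ∫|φ|² dx = 1.3350.
⟨p⟩ = 0.0000 and ⟨p²⟩ = 4.0958.
(Δp)² = 4.0958 − (0.0000)² = 4.0958.

4.096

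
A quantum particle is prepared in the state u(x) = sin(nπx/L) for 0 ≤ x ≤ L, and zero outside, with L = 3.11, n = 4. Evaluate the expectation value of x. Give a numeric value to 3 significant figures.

⟨x⟩ = ∫ x·|u|² dx / ∫|u|² dx (integrals over the domain).
With sin²θ = (1 − cos2θ)/2 on 0 ≤ x ≤ L: ∫sin²(nπx/L) dx = L/2, ∫x·sin²(nπx/L) dx = L²/4, ∫x²·sin²(nπx/L) dx = L³·(1/6 − 1/(4n²π²)); higher powers xᵏ the same way, integrating xᵏ·cos(2nπx/L) by parts.
State is unnormalized: ∫|u|² dx = 1.5550, and ∫u*·x·u dx = 2.4180, so ⟨x⟩ = 2.4180 / 1.5550.
⟨x⟩ = 1.5550.

1.56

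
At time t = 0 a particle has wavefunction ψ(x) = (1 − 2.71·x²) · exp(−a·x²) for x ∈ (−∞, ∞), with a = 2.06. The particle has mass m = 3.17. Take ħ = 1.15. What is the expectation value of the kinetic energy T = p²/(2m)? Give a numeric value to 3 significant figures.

T = −(ħ²/2m) d²/dx², so ⟨T⟩ = −(ħ²/2m) ∫ ψ*·ψ'' dx / ∫|ψ|² dx; with m = 3.17.
Expand each integrand as polynomial × e^(−2ax²) and use ∫x^(2j)·e^(−2ax²) dx = (2j−1)!!/(4a)^j · √(π/(2a)), odd powers → 0; here √(π/(2a)) = 0.87323. Differentiate with the product rule, d/dx e^(−ax²) = −2ax·e^(−ax²).
State is unnormalized: ∫|ψ|² dx = 0.58220, and ∫ψ*·(−ħ²/2m · ψ'') dx = 0.90615, so ⟨T⟩ = 0.90615 / 0.58220.
⟨T⟩ = 1.5564.

1.56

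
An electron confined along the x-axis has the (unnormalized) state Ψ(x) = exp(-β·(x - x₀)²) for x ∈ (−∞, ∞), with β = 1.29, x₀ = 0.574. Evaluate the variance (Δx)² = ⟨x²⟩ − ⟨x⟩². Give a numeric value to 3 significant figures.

0.194

Compute ⟨x⟩ and ⟨x²⟩ separately, then (Δx)² = ⟨x²⟩ − ⟨x⟩².
Gaussian moments (u = x − x₀): ∫u^(2j)·e^(−2βu²) du = (2j−1)!!/(4β)^j · √(π/(2β)), odd powers integrate to 0; here √(π/(2β)) = 1.1035.
Normalization: ∫|Ψ|² dx = 1.1035.
⟨x⟩ = 0.57400 and ⟨x²⟩ = 0.52327.
(Δx)² = 0.52327 − (0.57400)² = 0.19380.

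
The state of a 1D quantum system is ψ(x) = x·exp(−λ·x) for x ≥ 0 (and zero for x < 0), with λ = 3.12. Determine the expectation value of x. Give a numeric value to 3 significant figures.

⟨x⟩ = ∫ x·|ψ|² dx / ∫|ψ|² dx (integrals over the domain).
Every integrand reduces to terms xʲ·e^(−2λx) on [0, ∞); use ∫₀^∞ xʲ·e^(−2λx) dx = j!/(2λ)^(j+1).
State is unnormalized: ∫|ψ|² dx = 0.0082314, and ∫ψ*·x·ψ dx = 0.0039574, so ⟨x⟩ = 0.0039574 / 0.0082314.
⟨x⟩ = 0.48077.

0.481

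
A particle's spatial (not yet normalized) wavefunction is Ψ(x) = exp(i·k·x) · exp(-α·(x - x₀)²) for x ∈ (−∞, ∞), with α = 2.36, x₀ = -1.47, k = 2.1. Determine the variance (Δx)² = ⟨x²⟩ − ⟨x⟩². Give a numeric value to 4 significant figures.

0.1059

Compute ⟨x⟩ and ⟨x²⟩ separately, then (Δx)² = ⟨x²⟩ − ⟨x⟩².
Gaussian moments (u = x − x₀): ∫u^(2j)·e^(−2αu²) du = (2j−1)!!/(4α)^j · √(π/(2α)), odd powers integrate to 0; here √(π/(2α)) = 0.81584.
Normalization: ∫|Ψ|² dx = 0.81584.
⟨x⟩ = -1.4700 and ⟨x²⟩ = 2.2668.
(Δx)² = 2.2668 − (-1.4700)² = 0.10593.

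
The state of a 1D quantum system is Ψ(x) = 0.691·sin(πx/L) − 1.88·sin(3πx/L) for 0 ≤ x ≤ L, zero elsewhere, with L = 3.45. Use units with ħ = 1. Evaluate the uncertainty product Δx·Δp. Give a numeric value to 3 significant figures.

Δx = √(⟨x²⟩−⟨x⟩²), Δp = √(⟨p²⟩−⟨p⟩²).
On 0 ≤ x ≤ L (j ≠ l): ∫sin²(jπx/L) dx = L/2, ∫sin(jπx/L)·sin(lπx/L) dx = 0; diagonal moments ∫x·sin²(jπx/L) dx = L²/4, ∫x²·sin²(jπx/L) dx = L³·(1/6 − 1/(4j²π²)); cross terms ∫x·sin(jπx/L)·sin(lπx/L) dx = 0 for j + l even and −4jlL²/(π²(j² − l²)²) for j + l odd, ∫x²·sin(jπx/L)·sin(lπx/L) dx = (−1)^(j+l)·4jlL³/(π²(j² − l²)²); higher powers the same way via product-to-sum and parts. d²/dx² sin(jπx/L) = −(jπ/L)²·sin(jπx/L); on 0 ≤ x ≤ L, ∫sin²(jπx/L) dx = L/2 and ∫sin(jπx/L)·sin(lπx/L) dx = 0 for j ≠ l, so only diagonal terms survive in ∫|Ψ|² and ∫Ψ·Ψ″; ∫Ψ·Ψ′ dx = [Ψ²/2] between the walls = 0.
Normalization: ∫|Ψ|² dx = 6.9205.
⟨x⟩ = 1.7250, ⟨x²⟩ = 3.5438 ⇒ Δx = 0.75379.
⟨p⟩ = 0.0000, ⟨p²⟩ = 6.6733 ⇒ Δp = 2.5833.
Δx·Δp = 1.9473.

1.95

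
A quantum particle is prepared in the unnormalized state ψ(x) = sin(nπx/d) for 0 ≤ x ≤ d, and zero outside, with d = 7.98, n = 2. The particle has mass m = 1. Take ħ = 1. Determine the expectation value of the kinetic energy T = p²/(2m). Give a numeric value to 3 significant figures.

0.310

T = −(ħ²/2m) d²/dx², so ⟨T⟩ = −(ħ²/2m) ∫ ψ*·ψ'' dx / ∫|ψ|² dx; with m = 1.
d/dx sin(nπx/d) = (nπ/d)·cos(nπx/d) and d²/dx² sin(nπx/d) = −(nπ/d)²·sin(nπx/d); on 0 ≤ x ≤ d, ∫sin²(nπx/d) dx = d/2 and ∫sin(nπx/d)·cos(nπx/d) dx = 0.
State is unnormalized: ∫|ψ|² dx = 3.9900, and ∫ψ*·(−ħ²/2m · ψ'') dx = 1.2368, so ⟨T⟩ = 1.2368 / 3.9900.
⟨T⟩ = 0.30997.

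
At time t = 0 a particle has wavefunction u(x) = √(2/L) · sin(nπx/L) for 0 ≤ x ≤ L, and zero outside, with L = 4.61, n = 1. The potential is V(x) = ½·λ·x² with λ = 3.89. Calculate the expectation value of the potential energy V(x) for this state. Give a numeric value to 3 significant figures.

⟨V⟩ = ∫ V(x)·|u|² dx.
With sin²θ = (1 − cos2θ)/2 on 0 ≤ x ≤ L: ∫sin²(nπx/L) dx = L/2, ∫x·sin²(nπx/L) dx = L²/4, ∫x²·sin²(nπx/L) dx = L³·(1/6 − 1/(4n²π²)); higher powers xᵏ the same way, integrating xᵏ·cos(2nπx/L) by parts.
⟨V⟩ = 11.684.

11.7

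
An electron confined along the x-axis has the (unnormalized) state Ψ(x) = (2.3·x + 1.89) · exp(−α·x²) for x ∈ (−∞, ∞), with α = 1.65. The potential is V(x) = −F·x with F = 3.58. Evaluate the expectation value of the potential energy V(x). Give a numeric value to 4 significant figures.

-1.078

⟨V⟩ = ∫ V(x)·|Ψ|² dx / ∫|Ψ|² dx.
Expand each integrand as polynomial × e^(−2αx²) and use ∫x^(2j)·e^(−2αx²) dx = (2j−1)!!/(4α)^j · √(π/(2α)), odd powers → 0; here √(π/(2α)) = 0.97570.
State is unnormalized: ∫|Ψ|² dx = 4.2674, and ∫Ψ*·V(x)·Ψ dx = -4.6013, so ⟨V⟩ = -4.6013 / 4.2674.
⟨V⟩ = -1.0782.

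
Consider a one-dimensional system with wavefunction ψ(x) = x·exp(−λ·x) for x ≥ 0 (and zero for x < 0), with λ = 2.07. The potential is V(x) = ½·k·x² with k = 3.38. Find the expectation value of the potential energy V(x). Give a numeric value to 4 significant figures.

⟨V⟩ = ∫ V(x)·|ψ|² dx / ∫|ψ|² dx.
Every integrand reduces to terms xʲ·e^(−2λx) on [0, ∞); use ∫₀^∞ xʲ·e^(−2λx) dx = j!/(2λ)^(j+1).
State is unnormalized: ∫|ψ|² dx = 0.028186, and ∫ψ*·V(x)·ψ dx = 0.033350, so ⟨V⟩ = 0.033350 / 0.028186.
⟨V⟩ = 1.1832.

1.183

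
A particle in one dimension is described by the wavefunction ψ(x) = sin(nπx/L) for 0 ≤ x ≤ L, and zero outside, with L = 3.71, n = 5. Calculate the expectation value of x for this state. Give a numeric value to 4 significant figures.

1.855

⟨x⟩ = ∫ x·|ψ|² dx / ∫|ψ|² dx (integrals over the domain).
With sin²θ = (1 − cos2θ)/2 on 0 ≤ x ≤ L: ∫sin²(nπx/L) dx = L/2, ∫x·sin²(nπx/L) dx = L²/4, ∫x²·sin²(nπx/L) dx = L³·(1/6 − 1/(4n²π²)); higher powers xᵏ the same way, integrating xᵏ·cos(2nπx/L) by parts.
State is unnormalized: ∫|ψ|² dx = 1.8550, and ∫ψ*·x·ψ dx = 3.4410, so ⟨x⟩ = 3.4410 / 1.8550.
⟨x⟩ = 1.8550.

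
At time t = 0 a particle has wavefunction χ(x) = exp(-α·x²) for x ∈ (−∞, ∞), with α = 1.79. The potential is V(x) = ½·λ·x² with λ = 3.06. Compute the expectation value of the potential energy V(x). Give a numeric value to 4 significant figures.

0.2137

⟨V⟩ = ∫ V(x)·|χ|² dx / ∫|χ|² dx.
Gaussian moments: ∫x^(2j)·e^(−2αx²) dx = (2j−1)!!/(4α)^j · √(π/(2α)), odd powers integrate to 0; here √(π/(2α)) = 0.93677.
State is unnormalized: ∫|χ|² dx = 0.93677, and ∫χ*·V(x)·χ dx = 0.20018, so ⟨V⟩ = 0.20018 / 0.93677.
⟨V⟩ = 0.21369.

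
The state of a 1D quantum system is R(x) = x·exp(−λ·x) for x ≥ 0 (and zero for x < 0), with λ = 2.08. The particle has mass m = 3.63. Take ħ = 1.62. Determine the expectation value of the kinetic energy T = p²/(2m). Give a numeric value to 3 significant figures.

1.56

T = −(ħ²/2m) d²/dx², so ⟨T⟩ = −(ħ²/2m) ∫ R*·R'' dx / ∫|R|² dx; with m = 3.63.
Differentiate x·exp(−λ·x) with the product rule; every integrand then reduces to terms xʲ·e^(−2λx) on [0, ∞), with ∫₀^∞ xʲ·e^(−2λx) dx = j!/(2λ)^(j+1).
State is unnormalized: ∫|R|² dx = 0.027781, and ∫R*·(−ħ²/2m · R'') dx = 0.043448, so ⟨T⟩ = 0.043448 / 0.027781.
⟨T⟩ = 1.5639.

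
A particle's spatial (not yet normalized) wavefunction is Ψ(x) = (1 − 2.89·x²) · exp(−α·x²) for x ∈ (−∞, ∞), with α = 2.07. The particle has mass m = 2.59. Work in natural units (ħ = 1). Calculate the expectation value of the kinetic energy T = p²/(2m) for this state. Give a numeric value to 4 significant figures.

1.527

T = −(ħ²/2m) d²/dx², so ⟨T⟩ = −(ħ²/2m) ∫ Ψ*·Ψ'' dx / ∫|Ψ|² dx; with m = 2.59.
Expand each integrand as polynomial × e^(−2αx²) and use ∫x^(2j)·e^(−2αx²) dx = (2j−1)!!/(4α)^j · √(π/(2α)), odd powers → 0; here √(π/(2α)) = 0.87111. Differentiate with the product rule, d/dx e^(−αx²) = −2αx·e^(−αx²).
State is unnormalized: ∫|Ψ|² dx = 0.58139, and ∫Ψ*·(−ħ²/2m · Ψ'') dx = 0.88797, so ⟨T⟩ = 0.88797 / 0.58139.
⟨T⟩ = 1.5273.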